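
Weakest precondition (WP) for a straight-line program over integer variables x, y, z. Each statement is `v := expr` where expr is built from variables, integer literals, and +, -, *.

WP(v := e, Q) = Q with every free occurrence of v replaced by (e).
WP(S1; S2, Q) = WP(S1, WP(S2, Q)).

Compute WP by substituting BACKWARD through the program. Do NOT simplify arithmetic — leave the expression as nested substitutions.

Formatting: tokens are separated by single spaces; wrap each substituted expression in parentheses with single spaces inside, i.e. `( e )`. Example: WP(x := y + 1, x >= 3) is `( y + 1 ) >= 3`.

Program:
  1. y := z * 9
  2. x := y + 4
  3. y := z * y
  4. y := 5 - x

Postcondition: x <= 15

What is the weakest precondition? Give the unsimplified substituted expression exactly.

post: x <= 15
stmt 4: y := 5 - x  -- replace 0 occurrence(s) of y with (5 - x)
  => x <= 15
stmt 3: y := z * y  -- replace 0 occurrence(s) of y with (z * y)
  => x <= 15
stmt 2: x := y + 4  -- replace 1 occurrence(s) of x with (y + 4)
  => ( y + 4 ) <= 15
stmt 1: y := z * 9  -- replace 1 occurrence(s) of y with (z * 9)
  => ( ( z * 9 ) + 4 ) <= 15

Answer: ( ( z * 9 ) + 4 ) <= 15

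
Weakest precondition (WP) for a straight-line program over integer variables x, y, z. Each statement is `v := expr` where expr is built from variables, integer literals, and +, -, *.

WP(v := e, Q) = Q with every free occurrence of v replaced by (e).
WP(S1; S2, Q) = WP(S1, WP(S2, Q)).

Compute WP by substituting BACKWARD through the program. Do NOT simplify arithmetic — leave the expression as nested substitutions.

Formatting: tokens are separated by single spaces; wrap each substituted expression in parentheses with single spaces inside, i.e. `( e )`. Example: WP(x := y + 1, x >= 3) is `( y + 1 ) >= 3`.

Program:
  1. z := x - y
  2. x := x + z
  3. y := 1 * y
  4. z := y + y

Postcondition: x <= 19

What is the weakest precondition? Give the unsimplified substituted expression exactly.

post: x <= 19
stmt 4: z := y + y  -- replace 0 occurrence(s) of z with (y + y)
  => x <= 19
stmt 3: y := 1 * y  -- replace 0 occurrence(s) of y with (1 * y)
  => x <= 19
stmt 2: x := x + z  -- replace 1 occurrence(s) of x with (x + z)
  => ( x + z ) <= 19
stmt 1: z := x - y  -- replace 1 occurrence(s) of z with (x - y)
  => ( x + ( x - y ) ) <= 19

Answer: ( x + ( x - y ) ) <= 19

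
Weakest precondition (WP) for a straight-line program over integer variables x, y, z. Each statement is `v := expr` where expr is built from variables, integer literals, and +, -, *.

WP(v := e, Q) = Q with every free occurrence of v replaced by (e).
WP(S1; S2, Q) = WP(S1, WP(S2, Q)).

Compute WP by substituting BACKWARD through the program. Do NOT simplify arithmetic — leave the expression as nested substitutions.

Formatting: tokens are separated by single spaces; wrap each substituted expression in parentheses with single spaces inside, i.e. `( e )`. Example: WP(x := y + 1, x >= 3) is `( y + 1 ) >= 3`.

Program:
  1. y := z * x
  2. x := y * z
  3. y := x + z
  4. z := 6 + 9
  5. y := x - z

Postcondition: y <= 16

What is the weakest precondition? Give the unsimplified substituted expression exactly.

post: y <= 16
stmt 5: y := x - z  -- replace 1 occurrence(s) of y with (x - z)
  => ( x - z ) <= 16
stmt 4: z := 6 + 9  -- replace 1 occurrence(s) of z with (6 + 9)
  => ( x - ( 6 + 9 ) ) <= 16
stmt 3: y := x + z  -- replace 0 occurrence(s) of y with (x + z)
  => ( x - ( 6 + 9 ) ) <= 16
stmt 2: x := y * z  -- replace 1 occurrence(s) of x with (y * z)
  => ( ( y * z ) - ( 6 + 9 ) ) <= 16
stmt 1: y := z * x  -- replace 1 occurrence(s) of y with (z * x)
  => ( ( ( z * x ) * z ) - ( 6 + 9 ) ) <= 16

Answer: ( ( ( z * x ) * z ) - ( 6 + 9 ) ) <= 16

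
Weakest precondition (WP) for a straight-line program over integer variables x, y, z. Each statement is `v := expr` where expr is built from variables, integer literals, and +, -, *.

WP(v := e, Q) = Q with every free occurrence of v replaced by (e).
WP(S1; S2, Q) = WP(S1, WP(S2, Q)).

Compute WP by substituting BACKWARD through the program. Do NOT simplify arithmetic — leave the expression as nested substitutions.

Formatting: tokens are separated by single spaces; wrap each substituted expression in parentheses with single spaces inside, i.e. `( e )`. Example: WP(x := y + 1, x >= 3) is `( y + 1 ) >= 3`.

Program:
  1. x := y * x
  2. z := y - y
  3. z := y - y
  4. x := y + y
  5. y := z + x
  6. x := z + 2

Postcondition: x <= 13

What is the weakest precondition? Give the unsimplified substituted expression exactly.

Answer: ( ( y - y ) + 2 ) <= 13

Derivation:
post: x <= 13
stmt 6: x := z + 2  -- replace 1 occurrence(s) of x with (z + 2)
  => ( z + 2 ) <= 13
stmt 5: y := z + x  -- replace 0 occurrence(s) of y with (z + x)
  => ( z + 2 ) <= 13
stmt 4: x := y + y  -- replace 0 occurrence(s) of x with (y + y)
  => ( z + 2 ) <= 13
stmt 3: z := y - y  -- replace 1 occurrence(s) of z with (y - y)
  => ( ( y - y ) + 2 ) <= 13
stmt 2: z := y - y  -- replace 0 occurrence(s) of z with (y - y)
  => ( ( y - y ) + 2 ) <= 13
stmt 1: x := y * x  -- replace 0 occurrence(s) of x with (y * x)
  => ( ( y - y ) + 2 ) <= 13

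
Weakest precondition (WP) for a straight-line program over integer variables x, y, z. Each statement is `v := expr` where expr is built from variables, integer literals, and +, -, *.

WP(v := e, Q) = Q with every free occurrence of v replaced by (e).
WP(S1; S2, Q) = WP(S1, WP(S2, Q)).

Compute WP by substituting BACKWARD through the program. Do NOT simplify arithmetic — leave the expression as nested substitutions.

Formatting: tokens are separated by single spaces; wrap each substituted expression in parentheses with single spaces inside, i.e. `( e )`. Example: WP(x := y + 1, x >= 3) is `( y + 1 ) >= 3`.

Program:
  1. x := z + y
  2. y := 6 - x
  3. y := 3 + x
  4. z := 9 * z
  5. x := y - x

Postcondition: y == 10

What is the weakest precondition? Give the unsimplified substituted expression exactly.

post: y == 10
stmt 5: x := y - x  -- replace 0 occurrence(s) of x with (y - x)
  => y == 10
stmt 4: z := 9 * z  -- replace 0 occurrence(s) of z with (9 * z)
  => y == 10
stmt 3: y := 3 + x  -- replace 1 occurrence(s) of y with (3 + x)
  => ( 3 + x ) == 10
stmt 2: y := 6 - x  -- replace 0 occurrence(s) of y with (6 - x)
  => ( 3 + x ) == 10
stmt 1: x := z + y  -- replace 1 occurrence(s) of x with (z + y)
  => ( 3 + ( z + y ) ) == 10

Answer: ( 3 + ( z + y ) ) == 10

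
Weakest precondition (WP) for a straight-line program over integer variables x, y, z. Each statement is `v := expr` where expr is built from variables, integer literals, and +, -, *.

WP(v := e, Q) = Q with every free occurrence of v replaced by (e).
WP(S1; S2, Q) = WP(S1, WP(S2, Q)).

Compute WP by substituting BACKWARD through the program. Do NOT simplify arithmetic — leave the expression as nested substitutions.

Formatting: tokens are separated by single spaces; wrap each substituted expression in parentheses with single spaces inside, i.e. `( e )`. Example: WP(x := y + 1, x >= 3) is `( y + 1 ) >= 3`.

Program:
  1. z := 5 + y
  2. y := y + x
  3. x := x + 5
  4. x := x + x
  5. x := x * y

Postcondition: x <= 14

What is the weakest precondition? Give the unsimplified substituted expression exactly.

Answer: ( ( ( x + 5 ) + ( x + 5 ) ) * ( y + x ) ) <= 14

Derivation:
post: x <= 14
stmt 5: x := x * y  -- replace 1 occurrence(s) of x with (x * y)
  => ( x * y ) <= 14
stmt 4: x := x + x  -- replace 1 occurrence(s) of x with (x + x)
  => ( ( x + x ) * y ) <= 14
stmt 3: x := x + 5  -- replace 2 occurrence(s) of x with (x + 5)
  => ( ( ( x + 5 ) + ( x + 5 ) ) * y ) <= 14
stmt 2: y := y + x  -- replace 1 occurrence(s) of y with (y + x)
  => ( ( ( x + 5 ) + ( x + 5 ) ) * ( y + x ) ) <= 14
stmt 1: z := 5 + y  -- replace 0 occurrence(s) of z with (5 + y)
  => ( ( ( x + 5 ) + ( x + 5 ) ) * ( y + x ) ) <= 14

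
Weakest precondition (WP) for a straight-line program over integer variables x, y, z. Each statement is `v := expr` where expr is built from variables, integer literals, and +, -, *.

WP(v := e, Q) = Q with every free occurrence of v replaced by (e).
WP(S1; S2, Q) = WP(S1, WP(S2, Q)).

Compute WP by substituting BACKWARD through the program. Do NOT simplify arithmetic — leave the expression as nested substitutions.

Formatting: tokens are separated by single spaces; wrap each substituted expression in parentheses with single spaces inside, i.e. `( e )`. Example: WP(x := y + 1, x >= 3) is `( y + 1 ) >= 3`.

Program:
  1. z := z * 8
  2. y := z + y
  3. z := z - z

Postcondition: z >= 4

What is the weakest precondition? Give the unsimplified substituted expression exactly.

post: z >= 4
stmt 3: z := z - z  -- replace 1 occurrence(s) of z with (z - z)
  => ( z - z ) >= 4
stmt 2: y := z + y  -- replace 0 occurrence(s) of y with (z + y)
  => ( z - z ) >= 4
stmt 1: z := z * 8  -- replace 2 occurrence(s) of z with (z * 8)
  => ( ( z * 8 ) - ( z * 8 ) ) >= 4

Answer: ( ( z * 8 ) - ( z * 8 ) ) >= 4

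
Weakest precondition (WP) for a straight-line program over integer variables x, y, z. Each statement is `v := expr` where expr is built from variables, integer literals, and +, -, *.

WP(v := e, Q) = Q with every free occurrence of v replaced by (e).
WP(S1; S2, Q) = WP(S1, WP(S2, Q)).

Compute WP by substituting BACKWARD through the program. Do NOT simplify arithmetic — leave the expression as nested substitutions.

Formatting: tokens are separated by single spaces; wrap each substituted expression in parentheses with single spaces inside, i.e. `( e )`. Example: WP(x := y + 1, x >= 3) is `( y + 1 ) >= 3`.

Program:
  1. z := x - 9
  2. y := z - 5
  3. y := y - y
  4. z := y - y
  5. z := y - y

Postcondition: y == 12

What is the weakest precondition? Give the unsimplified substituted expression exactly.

post: y == 12
stmt 5: z := y - y  -- replace 0 occurrence(s) of z with (y - y)
  => y == 12
stmt 4: z := y - y  -- replace 0 occurrence(s) of z with (y - y)
  => y == 12
stmt 3: y := y - y  -- replace 1 occurrence(s) of y with (y - y)
  => ( y - y ) == 12
stmt 2: y := z - 5  -- replace 2 occurrence(s) of y with (z - 5)
  => ( ( z - 5 ) - ( z - 5 ) ) == 12
stmt 1: z := x - 9  -- replace 2 occurrence(s) of z with (x - 9)
  => ( ( ( x - 9 ) - 5 ) - ( ( x - 9 ) - 5 ) ) == 12

Answer: ( ( ( x - 9 ) - 5 ) - ( ( x - 9 ) - 5 ) ) == 12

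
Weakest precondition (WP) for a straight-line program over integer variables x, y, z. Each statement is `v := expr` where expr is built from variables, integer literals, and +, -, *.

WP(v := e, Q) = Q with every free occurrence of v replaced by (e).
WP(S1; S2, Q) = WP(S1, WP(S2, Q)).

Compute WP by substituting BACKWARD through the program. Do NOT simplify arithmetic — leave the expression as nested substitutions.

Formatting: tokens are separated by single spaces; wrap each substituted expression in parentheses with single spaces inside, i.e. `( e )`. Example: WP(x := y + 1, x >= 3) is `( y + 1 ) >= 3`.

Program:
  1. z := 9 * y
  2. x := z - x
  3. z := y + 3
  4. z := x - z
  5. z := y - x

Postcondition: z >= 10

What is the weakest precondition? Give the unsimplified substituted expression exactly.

Answer: ( y - ( ( 9 * y ) - x ) ) >= 10

Derivation:
post: z >= 10
stmt 5: z := y - x  -- replace 1 occurrence(s) of z with (y - x)
  => ( y - x ) >= 10
stmt 4: z := x - z  -- replace 0 occurrence(s) of z with (x - z)
  => ( y - x ) >= 10
stmt 3: z := y + 3  -- replace 0 occurrence(s) of z with (y + 3)
  => ( y - x ) >= 10
stmt 2: x := z - x  -- replace 1 occurrence(s) of x with (z - x)
  => ( y - ( z - x ) ) >= 10
stmt 1: z := 9 * y  -- replace 1 occurrence(s) of z with (9 * y)
  => ( y - ( ( 9 * y ) - x ) ) >= 10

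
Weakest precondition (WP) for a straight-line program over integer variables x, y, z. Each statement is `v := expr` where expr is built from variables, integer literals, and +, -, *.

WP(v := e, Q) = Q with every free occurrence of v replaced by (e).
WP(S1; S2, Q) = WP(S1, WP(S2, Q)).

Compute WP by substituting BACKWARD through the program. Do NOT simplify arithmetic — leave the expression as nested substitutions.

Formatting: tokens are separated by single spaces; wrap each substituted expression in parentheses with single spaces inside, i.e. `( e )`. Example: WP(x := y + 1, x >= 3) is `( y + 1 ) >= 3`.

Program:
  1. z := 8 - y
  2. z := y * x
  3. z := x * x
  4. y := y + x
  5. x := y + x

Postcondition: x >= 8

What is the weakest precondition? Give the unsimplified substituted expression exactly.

post: x >= 8
stmt 5: x := y + x  -- replace 1 occurrence(s) of x with (y + x)
  => ( y + x ) >= 8
stmt 4: y := y + x  -- replace 1 occurrence(s) of y with (y + x)
  => ( ( y + x ) + x ) >= 8
stmt 3: z := x * x  -- replace 0 occurrence(s) of z with (x * x)
  => ( ( y + x ) + x ) >= 8
stmt 2: z := y * x  -- replace 0 occurrence(s) of z with (y * x)
  => ( ( y + x ) + x ) >= 8
stmt 1: z := 8 - y  -- replace 0 occurrence(s) of z with (8 - y)
  => ( ( y + x ) + x ) >= 8

Answer: ( ( y + x ) + x ) >= 8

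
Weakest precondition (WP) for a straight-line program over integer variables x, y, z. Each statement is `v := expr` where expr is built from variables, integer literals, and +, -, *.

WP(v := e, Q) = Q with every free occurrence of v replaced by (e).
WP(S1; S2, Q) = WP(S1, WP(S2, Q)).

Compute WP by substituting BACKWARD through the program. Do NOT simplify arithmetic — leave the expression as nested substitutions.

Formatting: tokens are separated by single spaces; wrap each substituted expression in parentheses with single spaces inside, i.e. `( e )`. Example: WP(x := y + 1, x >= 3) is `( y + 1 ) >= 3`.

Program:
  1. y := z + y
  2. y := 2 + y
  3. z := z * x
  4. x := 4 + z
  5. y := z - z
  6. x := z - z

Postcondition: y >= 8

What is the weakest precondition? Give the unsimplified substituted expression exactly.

post: y >= 8
stmt 6: x := z - z  -- replace 0 occurrence(s) of x with (z - z)
  => y >= 8
stmt 5: y := z - z  -- replace 1 occurrence(s) of y with (z - z)
  => ( z - z ) >= 8
stmt 4: x := 4 + z  -- replace 0 occurrence(s) of x with (4 + z)
  => ( z - z ) >= 8
stmt 3: z := z * x  -- replace 2 occurrence(s) of z with (z * x)
  => ( ( z * x ) - ( z * x ) ) >= 8
stmt 2: y := 2 + y  -- replace 0 occurrence(s) of y with (2 + y)
  => ( ( z * x ) - ( z * x ) ) >= 8
stmt 1: y := z + y  -- replace 0 occurrence(s) of y with (z + y)
  => ( ( z * x ) - ( z * x ) ) >= 8

Answer: ( ( z * x ) - ( z * x ) ) >= 8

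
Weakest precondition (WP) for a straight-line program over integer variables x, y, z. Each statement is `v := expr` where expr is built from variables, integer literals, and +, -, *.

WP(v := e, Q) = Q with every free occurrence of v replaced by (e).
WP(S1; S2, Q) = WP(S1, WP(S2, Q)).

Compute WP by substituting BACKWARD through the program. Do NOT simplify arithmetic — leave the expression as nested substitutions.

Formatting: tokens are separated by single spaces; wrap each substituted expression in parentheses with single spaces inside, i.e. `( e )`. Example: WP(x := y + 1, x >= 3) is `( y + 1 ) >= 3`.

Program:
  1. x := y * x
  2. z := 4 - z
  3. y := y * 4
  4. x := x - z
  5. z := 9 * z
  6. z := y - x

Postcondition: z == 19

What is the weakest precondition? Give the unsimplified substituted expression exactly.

Answer: ( ( y * 4 ) - ( ( y * x ) - ( 4 - z ) ) ) == 19

Derivation:
post: z == 19
stmt 6: z := y - x  -- replace 1 occurrence(s) of z with (y - x)
  => ( y - x ) == 19
stmt 5: z := 9 * z  -- replace 0 occurrence(s) of z with (9 * z)
  => ( y - x ) == 19
stmt 4: x := x - z  -- replace 1 occurrence(s) of x with (x - z)
  => ( y - ( x - z ) ) == 19
stmt 3: y := y * 4  -- replace 1 occurrence(s) of y with (y * 4)
  => ( ( y * 4 ) - ( x - z ) ) == 19
stmt 2: z := 4 - z  -- replace 1 occurrence(s) of z with (4 - z)
  => ( ( y * 4 ) - ( x - ( 4 - z ) ) ) == 19
stmt 1: x := y * x  -- replace 1 occurrence(s) of x with (y * x)
  => ( ( y * 4 ) - ( ( y * x ) - ( 4 - z ) ) ) == 19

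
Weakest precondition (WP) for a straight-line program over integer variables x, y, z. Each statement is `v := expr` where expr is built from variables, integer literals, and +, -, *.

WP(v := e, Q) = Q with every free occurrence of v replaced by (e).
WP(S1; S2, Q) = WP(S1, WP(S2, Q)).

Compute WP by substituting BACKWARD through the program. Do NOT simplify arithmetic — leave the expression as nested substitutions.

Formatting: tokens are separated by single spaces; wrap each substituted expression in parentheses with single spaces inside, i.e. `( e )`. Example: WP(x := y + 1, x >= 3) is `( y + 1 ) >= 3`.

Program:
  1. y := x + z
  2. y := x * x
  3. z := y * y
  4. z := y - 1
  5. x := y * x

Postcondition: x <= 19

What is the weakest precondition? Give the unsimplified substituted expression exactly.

Answer: ( ( x * x ) * x ) <= 19

Derivation:
post: x <= 19
stmt 5: x := y * x  -- replace 1 occurrence(s) of x with (y * x)
  => ( y * x ) <= 19
stmt 4: z := y - 1  -- replace 0 occurrence(s) of z with (y - 1)
  => ( y * x ) <= 19
stmt 3: z := y * y  -- replace 0 occurrence(s) of z with (y * y)
  => ( y * x ) <= 19
stmt 2: y := x * x  -- replace 1 occurrence(s) of y with (x * x)
  => ( ( x * x ) * x ) <= 19
stmt 1: y := x + z  -- replace 0 occurrence(s) of y with (x + z)
  => ( ( x * x ) * x ) <= 19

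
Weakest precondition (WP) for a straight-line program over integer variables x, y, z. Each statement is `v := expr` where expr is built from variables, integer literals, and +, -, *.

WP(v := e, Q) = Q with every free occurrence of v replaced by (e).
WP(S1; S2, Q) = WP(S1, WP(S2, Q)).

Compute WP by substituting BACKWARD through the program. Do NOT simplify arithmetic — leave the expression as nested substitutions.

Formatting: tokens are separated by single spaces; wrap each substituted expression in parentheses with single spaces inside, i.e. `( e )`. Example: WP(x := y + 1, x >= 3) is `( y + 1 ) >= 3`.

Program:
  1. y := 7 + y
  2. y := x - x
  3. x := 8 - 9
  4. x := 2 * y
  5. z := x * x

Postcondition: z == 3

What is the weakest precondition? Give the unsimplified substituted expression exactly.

post: z == 3
stmt 5: z := x * x  -- replace 1 occurrence(s) of z with (x * x)
  => ( x * x ) == 3
stmt 4: x := 2 * y  -- replace 2 occurrence(s) of x with (2 * y)
  => ( ( 2 * y ) * ( 2 * y ) ) == 3
stmt 3: x := 8 - 9  -- replace 0 occurrence(s) of x with (8 - 9)
  => ( ( 2 * y ) * ( 2 * y ) ) == 3
stmt 2: y := x - x  -- replace 2 occurrence(s) of y with (x - x)
  => ( ( 2 * ( x - x ) ) * ( 2 * ( x - x ) ) ) == 3
stmt 1: y := 7 + y  -- replace 0 occurrence(s) of y with (7 + y)
  => ( ( 2 * ( x - x ) ) * ( 2 * ( x - x ) ) ) == 3

Answer: ( ( 2 * ( x - x ) ) * ( 2 * ( x - x ) ) ) == 3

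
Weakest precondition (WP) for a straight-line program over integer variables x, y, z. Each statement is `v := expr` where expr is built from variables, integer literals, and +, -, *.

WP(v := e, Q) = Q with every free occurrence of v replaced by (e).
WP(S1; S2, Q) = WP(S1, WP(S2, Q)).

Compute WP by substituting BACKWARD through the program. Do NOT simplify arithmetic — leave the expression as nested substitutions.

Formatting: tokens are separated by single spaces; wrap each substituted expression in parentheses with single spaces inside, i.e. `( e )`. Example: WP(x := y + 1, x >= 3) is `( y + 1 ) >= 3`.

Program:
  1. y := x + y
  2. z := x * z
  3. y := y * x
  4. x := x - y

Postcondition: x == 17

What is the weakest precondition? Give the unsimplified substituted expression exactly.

Answer: ( x - ( ( x + y ) * x ) ) == 17

Derivation:
post: x == 17
stmt 4: x := x - y  -- replace 1 occurrence(s) of x with (x - y)
  => ( x - y ) == 17
stmt 3: y := y * x  -- replace 1 occurrence(s) of y with (y * x)
  => ( x - ( y * x ) ) == 17
stmt 2: z := x * z  -- replace 0 occurrence(s) of z with (x * z)
  => ( x - ( y * x ) ) == 17
stmt 1: y := x + y  -- replace 1 occurrence(s) of y with (x + y)
  => ( x - ( ( x + y ) * x ) ) == 17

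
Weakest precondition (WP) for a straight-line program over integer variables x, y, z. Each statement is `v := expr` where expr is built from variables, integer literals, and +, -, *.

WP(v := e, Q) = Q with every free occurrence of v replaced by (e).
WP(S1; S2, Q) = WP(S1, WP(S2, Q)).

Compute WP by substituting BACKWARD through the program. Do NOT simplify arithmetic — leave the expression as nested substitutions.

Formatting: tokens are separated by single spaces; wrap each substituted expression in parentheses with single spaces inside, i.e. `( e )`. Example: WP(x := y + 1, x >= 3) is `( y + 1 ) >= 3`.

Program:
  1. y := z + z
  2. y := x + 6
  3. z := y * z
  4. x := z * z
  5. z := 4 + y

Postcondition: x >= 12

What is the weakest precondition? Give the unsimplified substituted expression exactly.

Answer: ( ( ( x + 6 ) * z ) * ( ( x + 6 ) * z ) ) >= 12

Derivation:
post: x >= 12
stmt 5: z := 4 + y  -- replace 0 occurrence(s) of z with (4 + y)
  => x >= 12
stmt 4: x := z * z  -- replace 1 occurrence(s) of x with (z * z)
  => ( z * z ) >= 12
stmt 3: z := y * z  -- replace 2 occurrence(s) of z with (y * z)
  => ( ( y * z ) * ( y * z ) ) >= 12
stmt 2: y := x + 6  -- replace 2 occurrence(s) of y with (x + 6)
  => ( ( ( x + 6 ) * z ) * ( ( x + 6 ) * z ) ) >= 12
stmt 1: y := z + z  -- replace 0 occurrence(s) of y with (z + z)
  => ( ( ( x + 6 ) * z ) * ( ( x + 6 ) * z ) ) >= 12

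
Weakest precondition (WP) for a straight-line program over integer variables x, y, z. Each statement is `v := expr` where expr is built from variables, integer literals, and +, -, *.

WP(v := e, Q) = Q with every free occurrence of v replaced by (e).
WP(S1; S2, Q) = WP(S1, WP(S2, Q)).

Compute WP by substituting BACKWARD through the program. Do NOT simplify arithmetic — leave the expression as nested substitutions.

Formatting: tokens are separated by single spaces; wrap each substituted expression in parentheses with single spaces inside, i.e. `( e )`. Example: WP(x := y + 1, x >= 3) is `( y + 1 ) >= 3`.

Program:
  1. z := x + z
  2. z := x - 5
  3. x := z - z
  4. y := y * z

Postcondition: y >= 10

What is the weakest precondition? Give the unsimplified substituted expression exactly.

post: y >= 10
stmt 4: y := y * z  -- replace 1 occurrence(s) of y with (y * z)
  => ( y * z ) >= 10
stmt 3: x := z - z  -- replace 0 occurrence(s) of x with (z - z)
  => ( y * z ) >= 10
stmt 2: z := x - 5  -- replace 1 occurrence(s) of z with (x - 5)
  => ( y * ( x - 5 ) ) >= 10
stmt 1: z := x + z  -- replace 0 occurrence(s) of z with (x + z)
  => ( y * ( x - 5 ) ) >= 10

Answer: ( y * ( x - 5 ) ) >= 10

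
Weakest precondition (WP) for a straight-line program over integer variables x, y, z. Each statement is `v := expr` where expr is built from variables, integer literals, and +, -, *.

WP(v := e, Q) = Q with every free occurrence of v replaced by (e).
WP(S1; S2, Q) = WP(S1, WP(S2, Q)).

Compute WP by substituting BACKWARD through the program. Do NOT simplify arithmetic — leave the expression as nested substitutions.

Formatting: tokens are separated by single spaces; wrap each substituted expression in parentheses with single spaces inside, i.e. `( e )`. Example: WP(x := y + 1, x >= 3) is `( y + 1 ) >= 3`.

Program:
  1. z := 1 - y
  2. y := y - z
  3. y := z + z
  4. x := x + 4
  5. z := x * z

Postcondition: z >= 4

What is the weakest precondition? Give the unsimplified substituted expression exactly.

Answer: ( ( x + 4 ) * ( 1 - y ) ) >= 4

Derivation:
post: z >= 4
stmt 5: z := x * z  -- replace 1 occurrence(s) of z with (x * z)
  => ( x * z ) >= 4
stmt 4: x := x + 4  -- replace 1 occurrence(s) of x with (x + 4)
  => ( ( x + 4 ) * z ) >= 4
stmt 3: y := z + z  -- replace 0 occurrence(s) of y with (z + z)
  => ( ( x + 4 ) * z ) >= 4
stmt 2: y := y - z  -- replace 0 occurrence(s) of y with (y - z)
  => ( ( x + 4 ) * z ) >= 4
stmt 1: z := 1 - y  -- replace 1 occurrence(s) of z with (1 - y)
  => ( ( x + 4 ) * ( 1 - y ) ) >= 4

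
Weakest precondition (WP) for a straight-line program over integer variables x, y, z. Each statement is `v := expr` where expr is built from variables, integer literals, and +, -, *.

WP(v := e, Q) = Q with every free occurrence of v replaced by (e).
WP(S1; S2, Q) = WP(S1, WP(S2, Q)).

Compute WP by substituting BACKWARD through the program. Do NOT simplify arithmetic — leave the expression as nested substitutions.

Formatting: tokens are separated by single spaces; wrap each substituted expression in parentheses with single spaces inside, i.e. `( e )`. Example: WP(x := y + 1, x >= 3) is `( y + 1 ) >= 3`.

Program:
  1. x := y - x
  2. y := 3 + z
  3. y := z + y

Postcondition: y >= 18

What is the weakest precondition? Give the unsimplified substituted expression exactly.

post: y >= 18
stmt 3: y := z + y  -- replace 1 occurrence(s) of y with (z + y)
  => ( z + y ) >= 18
stmt 2: y := 3 + z  -- replace 1 occurrence(s) of y with (3 + z)
  => ( z + ( 3 + z ) ) >= 18
stmt 1: x := y - x  -- replace 0 occurrence(s) of x with (y - x)
  => ( z + ( 3 + z ) ) >= 18

Answer: ( z + ( 3 + z ) ) >= 18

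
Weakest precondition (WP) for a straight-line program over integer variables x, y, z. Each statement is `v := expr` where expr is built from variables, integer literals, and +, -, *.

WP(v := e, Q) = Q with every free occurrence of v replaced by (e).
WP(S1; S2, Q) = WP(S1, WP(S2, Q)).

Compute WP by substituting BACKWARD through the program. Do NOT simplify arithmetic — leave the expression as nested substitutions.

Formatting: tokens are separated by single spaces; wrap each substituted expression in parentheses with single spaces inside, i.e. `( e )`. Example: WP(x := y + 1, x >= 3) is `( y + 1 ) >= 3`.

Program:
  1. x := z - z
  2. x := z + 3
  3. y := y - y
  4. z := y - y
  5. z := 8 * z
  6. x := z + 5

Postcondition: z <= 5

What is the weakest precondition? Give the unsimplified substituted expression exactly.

post: z <= 5
stmt 6: x := z + 5  -- replace 0 occurrence(s) of x with (z + 5)
  => z <= 5
stmt 5: z := 8 * z  -- replace 1 occurrence(s) of z with (8 * z)
  => ( 8 * z ) <= 5
stmt 4: z := y - y  -- replace 1 occurrence(s) of z with (y - y)
  => ( 8 * ( y - y ) ) <= 5
stmt 3: y := y - y  -- replace 2 occurrence(s) of y with (y - y)
  => ( 8 * ( ( y - y ) - ( y - y ) ) ) <= 5
stmt 2: x := z + 3  -- replace 0 occurrence(s) of x with (z + 3)
  => ( 8 * ( ( y - y ) - ( y - y ) ) ) <= 5
stmt 1: x := z - z  -- replace 0 occurrence(s) of x with (z - z)
  => ( 8 * ( ( y - y ) - ( y - y ) ) ) <= 5

Answer: ( 8 * ( ( y - y ) - ( y - y ) ) ) <= 5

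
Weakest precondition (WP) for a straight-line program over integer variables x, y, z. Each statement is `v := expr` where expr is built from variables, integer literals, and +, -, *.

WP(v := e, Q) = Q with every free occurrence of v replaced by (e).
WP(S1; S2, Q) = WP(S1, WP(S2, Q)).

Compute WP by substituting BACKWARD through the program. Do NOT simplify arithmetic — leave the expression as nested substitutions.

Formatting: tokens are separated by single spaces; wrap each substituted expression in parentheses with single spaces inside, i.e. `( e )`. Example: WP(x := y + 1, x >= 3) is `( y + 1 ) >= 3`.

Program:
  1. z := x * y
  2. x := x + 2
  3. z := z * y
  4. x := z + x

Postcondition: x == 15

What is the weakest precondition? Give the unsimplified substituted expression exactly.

post: x == 15
stmt 4: x := z + x  -- replace 1 occurrence(s) of x with (z + x)
  => ( z + x ) == 15
stmt 3: z := z * y  -- replace 1 occurrence(s) of z with (z * y)
  => ( ( z * y ) + x ) == 15
stmt 2: x := x + 2  -- replace 1 occurrence(s) of x with (x + 2)
  => ( ( z * y ) + ( x + 2 ) ) == 15
stmt 1: z := x * y  -- replace 1 occurrence(s) of z with (x * y)
  => ( ( ( x * y ) * y ) + ( x + 2 ) ) == 15

Answer: ( ( ( x * y ) * y ) + ( x + 2 ) ) == 15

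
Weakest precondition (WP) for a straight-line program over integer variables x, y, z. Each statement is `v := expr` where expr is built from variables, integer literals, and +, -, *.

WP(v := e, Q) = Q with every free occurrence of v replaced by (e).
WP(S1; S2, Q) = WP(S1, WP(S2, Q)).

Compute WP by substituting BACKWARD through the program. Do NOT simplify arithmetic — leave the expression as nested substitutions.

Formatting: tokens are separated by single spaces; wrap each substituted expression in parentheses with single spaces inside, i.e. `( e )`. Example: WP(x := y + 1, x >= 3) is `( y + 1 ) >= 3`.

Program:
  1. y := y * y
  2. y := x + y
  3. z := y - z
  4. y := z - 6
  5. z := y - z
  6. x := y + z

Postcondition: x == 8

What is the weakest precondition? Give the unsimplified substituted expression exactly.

post: x == 8
stmt 6: x := y + z  -- replace 1 occurrence(s) of x with (y + z)
  => ( y + z ) == 8
stmt 5: z := y - z  -- replace 1 occurrence(s) of z with (y - z)
  => ( y + ( y - z ) ) == 8
stmt 4: y := z - 6  -- replace 2 occurrence(s) of y with (z - 6)
  => ( ( z - 6 ) + ( ( z - 6 ) - z ) ) == 8
stmt 3: z := y - z  -- replace 3 occurrence(s) of z with (y - z)
  => ( ( ( y - z ) - 6 ) + ( ( ( y - z ) - 6 ) - ( y - z ) ) ) == 8
stmt 2: y := x + y  -- replace 3 occurrence(s) of y with (x + y)
  => ( ( ( ( x + y ) - z ) - 6 ) + ( ( ( ( x + y ) - z ) - 6 ) - ( ( x + y ) - z ) ) ) == 8
stmt 1: y := y * y  -- replace 3 occurrence(s) of y with (y * y)
  => ( ( ( ( x + ( y * y ) ) - z ) - 6 ) + ( ( ( ( x + ( y * y ) ) - z ) - 6 ) - ( ( x + ( y * y ) ) - z ) ) ) == 8

Answer: ( ( ( ( x + ( y * y ) ) - z ) - 6 ) + ( ( ( ( x + ( y * y ) ) - z ) - 6 ) - ( ( x + ( y * y ) ) - z ) ) ) == 8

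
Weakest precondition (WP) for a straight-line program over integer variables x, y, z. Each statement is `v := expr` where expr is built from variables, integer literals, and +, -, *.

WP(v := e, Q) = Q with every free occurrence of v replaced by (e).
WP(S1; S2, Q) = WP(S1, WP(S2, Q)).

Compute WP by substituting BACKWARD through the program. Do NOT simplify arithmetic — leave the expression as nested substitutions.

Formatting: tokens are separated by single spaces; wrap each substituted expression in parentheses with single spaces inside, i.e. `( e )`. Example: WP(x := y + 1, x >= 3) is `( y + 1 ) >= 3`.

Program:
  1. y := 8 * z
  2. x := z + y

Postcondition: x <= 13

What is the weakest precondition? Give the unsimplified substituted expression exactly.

Answer: ( z + ( 8 * z ) ) <= 13

Derivation:
post: x <= 13
stmt 2: x := z + y  -- replace 1 occurrence(s) of x with (z + y)
  => ( z + y ) <= 13
stmt 1: y := 8 * z  -- replace 1 occurrence(s) of y with (8 * z)
  => ( z + ( 8 * z ) ) <= 13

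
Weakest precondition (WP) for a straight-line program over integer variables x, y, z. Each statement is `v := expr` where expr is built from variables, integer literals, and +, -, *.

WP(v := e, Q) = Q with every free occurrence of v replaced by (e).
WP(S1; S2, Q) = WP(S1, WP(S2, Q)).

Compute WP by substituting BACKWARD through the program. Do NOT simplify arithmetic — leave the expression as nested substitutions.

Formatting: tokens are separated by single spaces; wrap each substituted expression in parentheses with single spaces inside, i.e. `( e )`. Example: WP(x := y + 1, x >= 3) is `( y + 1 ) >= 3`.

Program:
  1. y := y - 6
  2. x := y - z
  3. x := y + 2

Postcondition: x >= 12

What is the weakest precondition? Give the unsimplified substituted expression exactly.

Answer: ( ( y - 6 ) + 2 ) >= 12

Derivation:
post: x >= 12
stmt 3: x := y + 2  -- replace 1 occurrence(s) of x with (y + 2)
  => ( y + 2 ) >= 12
stmt 2: x := y - z  -- replace 0 occurrence(s) of x with (y - z)
  => ( y + 2 ) >= 12
stmt 1: y := y - 6  -- replace 1 occurrence(s) of y with (y - 6)
  => ( ( y - 6 ) + 2 ) >= 12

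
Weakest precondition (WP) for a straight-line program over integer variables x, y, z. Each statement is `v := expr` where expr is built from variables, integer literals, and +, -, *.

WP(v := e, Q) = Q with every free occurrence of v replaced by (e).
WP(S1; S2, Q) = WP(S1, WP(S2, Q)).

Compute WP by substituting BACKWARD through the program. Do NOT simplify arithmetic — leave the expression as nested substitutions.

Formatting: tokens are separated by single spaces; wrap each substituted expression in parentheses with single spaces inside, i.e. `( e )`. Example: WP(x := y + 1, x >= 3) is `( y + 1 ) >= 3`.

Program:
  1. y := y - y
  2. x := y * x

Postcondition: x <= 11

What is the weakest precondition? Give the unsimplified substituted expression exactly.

Answer: ( ( y - y ) * x ) <= 11

Derivation:
post: x <= 11
stmt 2: x := y * x  -- replace 1 occurrence(s) of x with (y * x)
  => ( y * x ) <= 11
stmt 1: y := y - y  -- replace 1 occurrence(s) of y with (y - y)
  => ( ( y - y ) * x ) <= 11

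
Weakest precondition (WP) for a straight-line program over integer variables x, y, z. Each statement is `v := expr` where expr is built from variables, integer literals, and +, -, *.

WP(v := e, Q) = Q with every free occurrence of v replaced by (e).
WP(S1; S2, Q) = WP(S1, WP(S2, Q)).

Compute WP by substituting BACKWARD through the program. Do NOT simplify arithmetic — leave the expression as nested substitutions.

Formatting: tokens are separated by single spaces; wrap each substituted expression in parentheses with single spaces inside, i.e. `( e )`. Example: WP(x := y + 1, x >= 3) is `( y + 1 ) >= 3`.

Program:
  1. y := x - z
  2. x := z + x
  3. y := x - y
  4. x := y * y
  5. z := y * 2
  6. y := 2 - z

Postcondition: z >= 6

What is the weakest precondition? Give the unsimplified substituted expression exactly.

Answer: ( ( ( z + x ) - ( x - z ) ) * 2 ) >= 6

Derivation:
post: z >= 6
stmt 6: y := 2 - z  -- replace 0 occurrence(s) of y with (2 - z)
  => z >= 6
stmt 5: z := y * 2  -- replace 1 occurrence(s) of z with (y * 2)
  => ( y * 2 ) >= 6
stmt 4: x := y * y  -- replace 0 occurrence(s) of x with (y * y)
  => ( y * 2 ) >= 6
stmt 3: y := x - y  -- replace 1 occurrence(s) of y with (x - y)
  => ( ( x - y ) * 2 ) >= 6
stmt 2: x := z + x  -- replace 1 occurrence(s) of x with (z + x)
  => ( ( ( z + x ) - y ) * 2 ) >= 6
stmt 1: y := x - z  -- replace 1 occurrence(s) of y with (x - z)
  => ( ( ( z + x ) - ( x - z ) ) * 2 ) >= 6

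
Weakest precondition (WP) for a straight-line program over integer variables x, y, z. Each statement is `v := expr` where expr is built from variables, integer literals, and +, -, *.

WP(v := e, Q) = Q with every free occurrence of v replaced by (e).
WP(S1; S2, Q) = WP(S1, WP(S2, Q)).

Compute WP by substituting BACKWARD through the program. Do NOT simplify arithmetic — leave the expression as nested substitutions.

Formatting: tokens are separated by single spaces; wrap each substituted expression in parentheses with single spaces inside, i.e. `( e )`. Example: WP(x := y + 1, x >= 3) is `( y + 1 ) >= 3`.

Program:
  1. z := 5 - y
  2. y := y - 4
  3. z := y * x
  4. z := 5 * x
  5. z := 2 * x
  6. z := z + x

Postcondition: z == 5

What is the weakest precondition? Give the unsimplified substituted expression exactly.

Answer: ( ( 2 * x ) + x ) == 5

Derivation:
post: z == 5
stmt 6: z := z + x  -- replace 1 occurrence(s) of z with (z + x)
  => ( z + x ) == 5
stmt 5: z := 2 * x  -- replace 1 occurrence(s) of z with (2 * x)
  => ( ( 2 * x ) + x ) == 5
stmt 4: z := 5 * x  -- replace 0 occurrence(s) of z with (5 * x)
  => ( ( 2 * x ) + x ) == 5
stmt 3: z := y * x  -- replace 0 occurrence(s) of z with (y * x)
  => ( ( 2 * x ) + x ) == 5
stmt 2: y := y - 4  -- replace 0 occurrence(s) of y with (y - 4)
  => ( ( 2 * x ) + x ) == 5
stmt 1: z := 5 - y  -- replace 0 occurrence(s) of z with (5 - y)
  => ( ( 2 * x ) + x ) == 5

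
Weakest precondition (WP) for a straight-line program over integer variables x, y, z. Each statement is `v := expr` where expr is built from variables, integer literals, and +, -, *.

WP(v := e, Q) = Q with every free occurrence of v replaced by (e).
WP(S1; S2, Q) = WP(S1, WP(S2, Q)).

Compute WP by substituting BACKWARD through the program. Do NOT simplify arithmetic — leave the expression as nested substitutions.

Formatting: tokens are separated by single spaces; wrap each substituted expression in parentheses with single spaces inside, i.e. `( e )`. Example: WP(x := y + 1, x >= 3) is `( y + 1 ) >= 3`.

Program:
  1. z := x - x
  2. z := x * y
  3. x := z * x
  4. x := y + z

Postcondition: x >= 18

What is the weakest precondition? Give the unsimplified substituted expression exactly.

Answer: ( y + ( x * y ) ) >= 18

Derivation:
post: x >= 18
stmt 4: x := y + z  -- replace 1 occurrence(s) of x with (y + z)
  => ( y + z ) >= 18
stmt 3: x := z * x  -- replace 0 occurrence(s) of x with (z * x)
  => ( y + z ) >= 18
stmt 2: z := x * y  -- replace 1 occurrence(s) of z with (x * y)
  => ( y + ( x * y ) ) >= 18
stmt 1: z := x - x  -- replace 0 occurrence(s) of z with (x - x)
  => ( y + ( x * y ) ) >= 18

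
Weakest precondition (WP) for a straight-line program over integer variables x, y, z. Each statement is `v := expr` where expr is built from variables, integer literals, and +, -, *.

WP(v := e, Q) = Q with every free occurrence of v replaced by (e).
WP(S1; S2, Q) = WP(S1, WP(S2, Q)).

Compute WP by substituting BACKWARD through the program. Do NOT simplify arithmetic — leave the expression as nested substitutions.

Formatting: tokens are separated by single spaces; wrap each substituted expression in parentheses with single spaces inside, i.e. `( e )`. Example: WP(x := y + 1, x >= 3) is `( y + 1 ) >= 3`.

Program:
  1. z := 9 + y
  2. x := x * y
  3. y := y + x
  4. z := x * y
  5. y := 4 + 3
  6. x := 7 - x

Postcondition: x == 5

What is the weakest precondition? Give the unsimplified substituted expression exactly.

post: x == 5
stmt 6: x := 7 - x  -- replace 1 occurrence(s) of x with (7 - x)
  => ( 7 - x ) == 5
stmt 5: y := 4 + 3  -- replace 0 occurrence(s) of y with (4 + 3)
  => ( 7 - x ) == 5
stmt 4: z := x * y  -- replace 0 occurrence(s) of z with (x * y)
  => ( 7 - x ) == 5
stmt 3: y := y + x  -- replace 0 occurrence(s) of y with (y + x)
  => ( 7 - x ) == 5
stmt 2: x := x * y  -- replace 1 occurrence(s) of x with (x * y)
  => ( 7 - ( x * y ) ) == 5
stmt 1: z := 9 + y  -- replace 0 occurrence(s) of z with (9 + y)
  => ( 7 - ( x * y ) ) == 5

Answer: ( 7 - ( x * y ) ) == 5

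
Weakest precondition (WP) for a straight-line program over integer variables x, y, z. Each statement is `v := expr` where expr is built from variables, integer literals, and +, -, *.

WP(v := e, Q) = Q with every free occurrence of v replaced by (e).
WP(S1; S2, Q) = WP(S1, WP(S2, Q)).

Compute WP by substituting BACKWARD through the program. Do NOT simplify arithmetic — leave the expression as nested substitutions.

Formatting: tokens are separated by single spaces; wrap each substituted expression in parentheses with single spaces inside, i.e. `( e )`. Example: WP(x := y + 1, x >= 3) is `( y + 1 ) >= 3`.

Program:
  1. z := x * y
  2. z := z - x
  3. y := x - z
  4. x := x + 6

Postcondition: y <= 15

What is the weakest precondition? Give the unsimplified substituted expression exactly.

post: y <= 15
stmt 4: x := x + 6  -- replace 0 occurrence(s) of x with (x + 6)
  => y <= 15
stmt 3: y := x - z  -- replace 1 occurrence(s) of y with (x - z)
  => ( x - z ) <= 15
stmt 2: z := z - x  -- replace 1 occurrence(s) of z with (z - x)
  => ( x - ( z - x ) ) <= 15
stmt 1: z := x * y  -- replace 1 occurrence(s) of z with (x * y)
  => ( x - ( ( x * y ) - x ) ) <= 15

Answer: ( x - ( ( x * y ) - x ) ) <= 15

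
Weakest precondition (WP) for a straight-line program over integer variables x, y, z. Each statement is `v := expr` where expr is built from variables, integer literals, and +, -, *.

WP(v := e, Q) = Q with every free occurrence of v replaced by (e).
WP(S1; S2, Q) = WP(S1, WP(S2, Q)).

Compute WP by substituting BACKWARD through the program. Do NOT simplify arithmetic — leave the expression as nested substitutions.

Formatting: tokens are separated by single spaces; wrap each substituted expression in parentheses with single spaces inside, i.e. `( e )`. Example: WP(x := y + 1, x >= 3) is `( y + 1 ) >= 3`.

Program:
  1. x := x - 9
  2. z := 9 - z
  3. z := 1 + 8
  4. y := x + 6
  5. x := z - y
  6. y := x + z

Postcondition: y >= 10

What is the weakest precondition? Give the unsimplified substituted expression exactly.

post: y >= 10
stmt 6: y := x + z  -- replace 1 occurrence(s) of y with (x + z)
  => ( x + z ) >= 10
stmt 5: x := z - y  -- replace 1 occurrence(s) of x with (z - y)
  => ( ( z - y ) + z ) >= 10
stmt 4: y := x + 6  -- replace 1 occurrence(s) of y with (x + 6)
  => ( ( z - ( x + 6 ) ) + z ) >= 10
stmt 3: z := 1 + 8  -- replace 2 occurrence(s) of z with (1 + 8)
  => ( ( ( 1 + 8 ) - ( x + 6 ) ) + ( 1 + 8 ) ) >= 10
stmt 2: z := 9 - z  -- replace 0 occurrence(s) of z with (9 - z)
  => ( ( ( 1 + 8 ) - ( x + 6 ) ) + ( 1 + 8 ) ) >= 10
stmt 1: x := x - 9  -- replace 1 occurrence(s) of x with (x - 9)
  => ( ( ( 1 + 8 ) - ( ( x - 9 ) + 6 ) ) + ( 1 + 8 ) ) >= 10

Answer: ( ( ( 1 + 8 ) - ( ( x - 9 ) + 6 ) ) + ( 1 + 8 ) ) >= 10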